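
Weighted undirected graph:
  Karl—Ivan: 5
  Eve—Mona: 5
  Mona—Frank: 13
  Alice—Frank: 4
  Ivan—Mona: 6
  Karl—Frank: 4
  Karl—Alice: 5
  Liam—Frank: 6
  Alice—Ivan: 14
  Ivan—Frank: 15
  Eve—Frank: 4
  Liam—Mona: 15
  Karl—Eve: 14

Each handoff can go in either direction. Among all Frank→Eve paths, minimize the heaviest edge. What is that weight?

4

Checking several routes:
Frank-Alice-Karl-Ivan-Mona-Eve: max(4, 5, 5, 6, 5) = 6
Frank-Karl-Ivan-Mona-Eve: max(4, 5, 6, 5) = 6
Frank-Eve: max(4) = 4
Best route has worst link 4.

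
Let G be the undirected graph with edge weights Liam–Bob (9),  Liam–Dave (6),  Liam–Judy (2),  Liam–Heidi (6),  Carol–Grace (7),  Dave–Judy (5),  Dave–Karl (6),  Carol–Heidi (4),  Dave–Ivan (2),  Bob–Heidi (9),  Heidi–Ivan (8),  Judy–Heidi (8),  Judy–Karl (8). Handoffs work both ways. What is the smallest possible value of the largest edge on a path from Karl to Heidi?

6

A few of the Karl→Heidi routes:
Karl→Dave→Liam→Heidi: max(6, 6, 6) = 6
Karl→Dave→Judy→Heidi: max(6, 5, 8) = 8
Karl→Dave→Judy→Liam→Heidi: max(6, 5, 2, 6) = 6
Best route has worst link 6.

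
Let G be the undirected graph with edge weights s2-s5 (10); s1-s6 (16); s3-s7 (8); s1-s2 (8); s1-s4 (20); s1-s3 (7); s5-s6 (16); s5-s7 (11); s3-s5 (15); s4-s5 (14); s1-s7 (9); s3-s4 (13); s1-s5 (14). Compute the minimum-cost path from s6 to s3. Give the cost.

Checking several routes:
s6-s5-s3: 16 + 15 = 31
s6-s5-s7-s3: 16 + 11 + 8 = 35
s6-s1-s7-s3: 16 + 9 + 8 = 33
s6-s1-s3: 16 + 7 = 23
Best route has total 23.

23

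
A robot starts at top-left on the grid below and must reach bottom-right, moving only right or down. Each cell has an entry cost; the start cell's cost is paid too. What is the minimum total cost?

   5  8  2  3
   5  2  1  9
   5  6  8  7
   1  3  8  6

Path r0c0 → r1c0 → r2c0 → r3c0 → r3c1 → r3c2 → r3c3: 5 + 5 + 5 + 1 + 3 + 8 + 6 = 33.

33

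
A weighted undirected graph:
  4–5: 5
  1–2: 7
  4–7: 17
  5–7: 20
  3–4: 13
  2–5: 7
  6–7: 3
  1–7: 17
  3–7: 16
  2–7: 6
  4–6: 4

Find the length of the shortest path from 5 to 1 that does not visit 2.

29

Paths from 5 to 1 avoiding 2:
5→4→7→1: 5 + 17 + 17 = 39
5→4→6→7→1: 5 + 4 + 3 + 17 = 29
5→4→3→7→1: 5 + 13 + 16 + 17 = 51
5→7→1: 20 + 17 = 37
Best route has total 29.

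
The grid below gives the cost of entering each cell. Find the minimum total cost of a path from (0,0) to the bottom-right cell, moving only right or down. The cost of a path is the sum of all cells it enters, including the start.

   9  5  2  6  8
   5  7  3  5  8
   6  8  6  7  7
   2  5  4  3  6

Best path: r0c0 → r0c1 → r0c2 → r1c2 → r2c2 → r3c2 → r3c3 → r3c4
Cost: 9 + 5 + 2 + 3 + 6 + 4 + 3 + 6 = 38
(Top row then right column would cost 51.)

38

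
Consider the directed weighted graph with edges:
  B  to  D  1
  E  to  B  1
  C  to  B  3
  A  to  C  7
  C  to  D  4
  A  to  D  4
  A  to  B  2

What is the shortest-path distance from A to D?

Candidate routes:
A→D: 4
A→C→B→D: 7 + 3 + 1 = 11
A→B→D: 2 + 1 = 3
A→C→D: 7 + 4 = 11
Best route has total 3.

3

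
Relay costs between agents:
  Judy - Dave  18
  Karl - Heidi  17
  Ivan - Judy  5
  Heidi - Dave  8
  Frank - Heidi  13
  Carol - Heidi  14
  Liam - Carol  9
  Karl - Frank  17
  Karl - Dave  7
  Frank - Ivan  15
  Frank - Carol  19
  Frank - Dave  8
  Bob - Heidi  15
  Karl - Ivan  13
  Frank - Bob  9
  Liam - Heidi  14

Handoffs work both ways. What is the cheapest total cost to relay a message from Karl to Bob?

A few of the Karl→Bob routes:
Karl-Dave-Frank-Bob: 7 + 8 + 9 = 24
Karl-Heidi-Bob: 17 + 15 = 32
Karl-Frank-Bob: 17 + 9 = 26
Karl-Dave-Heidi-Bob: 7 + 8 + 15 = 30
The minimum is 24.

24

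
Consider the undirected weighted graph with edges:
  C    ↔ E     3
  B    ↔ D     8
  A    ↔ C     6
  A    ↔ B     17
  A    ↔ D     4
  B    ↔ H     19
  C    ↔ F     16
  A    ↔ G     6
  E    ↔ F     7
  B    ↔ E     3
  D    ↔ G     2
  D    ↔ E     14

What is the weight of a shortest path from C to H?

25

Comparing a few candidate routes:
C → A → G → D → B → H: 6 + 6 + 2 + 8 + 19 = 41
C → A → B → H: 6 + 17 + 19 = 42
C → E → B → H: 3 + 3 + 19 = 25
C → A → D → B → H: 6 + 4 + 8 + 19 = 37
The minimum is 25.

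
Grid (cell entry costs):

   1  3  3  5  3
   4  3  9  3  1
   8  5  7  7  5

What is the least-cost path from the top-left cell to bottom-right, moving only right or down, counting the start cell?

21

Best path: [0,0] -> [0,1] -> [0,2] -> [0,3] -> [0,4] -> [1,4] -> [2,4]
Cost: 1 + 3 + 3 + 5 + 3 + 1 + 5 = 21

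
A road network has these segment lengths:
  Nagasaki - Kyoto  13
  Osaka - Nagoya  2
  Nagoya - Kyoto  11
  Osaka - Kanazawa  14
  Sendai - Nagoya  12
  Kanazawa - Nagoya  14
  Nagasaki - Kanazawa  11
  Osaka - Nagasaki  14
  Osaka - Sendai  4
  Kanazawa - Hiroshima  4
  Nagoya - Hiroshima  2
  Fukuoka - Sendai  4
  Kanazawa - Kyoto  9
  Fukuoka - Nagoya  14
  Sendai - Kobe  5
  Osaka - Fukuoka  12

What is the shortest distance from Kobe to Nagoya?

Comparing a few candidate routes:
Kobe - Sendai - Osaka - Nagoya: 5 + 4 + 2 = 11
Kobe - Sendai - Fukuoka - Osaka - Nagoya: 5 + 4 + 12 + 2 = 23
Kobe - Sendai - Osaka - Kanazawa - Hiroshima - Nagoya: 5 + 4 + 14 + 4 + 2 = 29
Kobe - Sendai - Fukuoka - Nagoya: 5 + 4 + 14 = 23
Kobe - Sendai - Nagoya: 5 + 12 = 17
Best route has total 11.

11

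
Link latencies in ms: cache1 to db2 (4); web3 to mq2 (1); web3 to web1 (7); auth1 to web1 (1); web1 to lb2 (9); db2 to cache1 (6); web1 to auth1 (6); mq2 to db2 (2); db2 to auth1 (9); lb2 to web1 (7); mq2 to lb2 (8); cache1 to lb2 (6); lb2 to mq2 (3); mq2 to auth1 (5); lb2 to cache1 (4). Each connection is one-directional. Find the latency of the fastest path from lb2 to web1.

Checking several routes:
lb2 - mq2 - auth1 - web1: 3 + 5 + 1 = 9
lb2 - mq2 - db2 - auth1 - web1: 3 + 2 + 9 + 1 = 15
lb2 - web1: 7
Best route has total 7 ms.

7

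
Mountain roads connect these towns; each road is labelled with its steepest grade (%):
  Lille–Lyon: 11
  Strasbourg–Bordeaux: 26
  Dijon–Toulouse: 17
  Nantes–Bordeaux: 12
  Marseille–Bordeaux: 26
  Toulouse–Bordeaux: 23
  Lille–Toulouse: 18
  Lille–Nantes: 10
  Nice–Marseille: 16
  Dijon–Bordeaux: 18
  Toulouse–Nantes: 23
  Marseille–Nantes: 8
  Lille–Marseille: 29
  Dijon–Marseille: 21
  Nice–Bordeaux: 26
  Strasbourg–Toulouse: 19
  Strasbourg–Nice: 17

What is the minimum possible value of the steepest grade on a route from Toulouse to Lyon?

Some routes from Toulouse to Lyon:
Toulouse-Strasbourg-Nice-Marseille-Dijon-Bordeaux-Nantes-Lille-Lyon: max(19, 17, 16, 21, 18, 12, 10, 11) = 21
Toulouse-Dijon-Bordeaux-Nantes-Lille-Lyon: max(17, 18, 12, 10, 11) = 18
Toulouse-Strasbourg-Nice-Marseille-Nantes-Lille-Lyon: max(19, 17, 16, 8, 10, 11) = 19
Toulouse-Lille-Lyon: max(18, 11) = 18
Smallest bottleneck: 18%.

18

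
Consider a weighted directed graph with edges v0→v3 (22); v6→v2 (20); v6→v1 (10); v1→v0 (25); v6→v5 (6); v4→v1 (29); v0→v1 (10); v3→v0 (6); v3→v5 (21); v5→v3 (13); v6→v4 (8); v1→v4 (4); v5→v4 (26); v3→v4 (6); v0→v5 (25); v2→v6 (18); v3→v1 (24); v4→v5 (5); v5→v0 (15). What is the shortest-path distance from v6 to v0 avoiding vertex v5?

Candidate routes:
v6→v1→v0: 10 + 25 = 35
v6→v4→v1→v0: 8 + 29 + 25 = 62
Shortest: 35.

35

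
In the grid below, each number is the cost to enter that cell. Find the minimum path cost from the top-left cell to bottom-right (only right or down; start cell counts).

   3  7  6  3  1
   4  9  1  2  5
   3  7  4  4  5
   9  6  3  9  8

Path [0,0] [0,1] [0,2] [1,2] [1,3] [2,3] [2,4] [3,4]: 3 + 7 + 6 + 1 + 2 + 4 + 5 + 8 = 36.
For comparison, the top-then-right route costs 38.

36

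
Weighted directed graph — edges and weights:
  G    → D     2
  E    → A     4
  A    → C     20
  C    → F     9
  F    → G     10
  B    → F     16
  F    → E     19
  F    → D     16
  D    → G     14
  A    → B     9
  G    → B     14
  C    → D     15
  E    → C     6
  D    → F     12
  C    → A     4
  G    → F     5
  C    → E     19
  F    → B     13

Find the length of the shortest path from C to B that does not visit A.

Some routes from C to B avoiding A:
C→D→G→B: 15 + 14 + 14 = 43
C→D→F→B: 15 + 12 + 13 = 40
C→F→B: 9 + 13 = 22
C→F→G→B: 9 + 10 + 14 = 33
C→D→G→F→B: 15 + 14 + 5 + 13 = 47
Best route has total 22.

22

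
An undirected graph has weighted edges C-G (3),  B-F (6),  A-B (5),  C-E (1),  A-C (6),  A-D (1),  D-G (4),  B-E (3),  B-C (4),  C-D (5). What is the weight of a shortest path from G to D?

Routes from G to D:
G - C - E - B - A - D: 3 + 1 + 3 + 5 + 1 = 13
G - D: 4
G - C - D: 3 + 5 = 8
G - C - A - D: 3 + 6 + 1 = 10
G - C - B - A - D: 3 + 4 + 5 + 1 = 13
The minimum is 4.

4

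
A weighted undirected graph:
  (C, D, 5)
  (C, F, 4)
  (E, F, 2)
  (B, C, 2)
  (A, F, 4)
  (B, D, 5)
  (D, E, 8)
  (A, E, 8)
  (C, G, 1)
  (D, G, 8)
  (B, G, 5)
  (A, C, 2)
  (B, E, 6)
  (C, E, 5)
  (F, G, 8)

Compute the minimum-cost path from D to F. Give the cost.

9

A few of the D→F routes:
D - E - F: 8 + 2 = 10
D - C - F: 5 + 4 = 9
D - B - C - F: 5 + 2 + 4 = 11
Shortest: 9.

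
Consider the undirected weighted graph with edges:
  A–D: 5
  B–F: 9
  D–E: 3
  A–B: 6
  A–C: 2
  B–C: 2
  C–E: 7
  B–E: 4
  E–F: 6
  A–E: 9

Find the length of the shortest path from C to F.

11

Some routes from C to F:
C -> E -> F: 7 + 6 = 13
C -> B -> E -> F: 2 + 4 + 6 = 12
C -> A -> D -> E -> F: 2 + 5 + 3 + 6 = 16
C -> B -> F: 2 + 9 = 11
Best route has total 11.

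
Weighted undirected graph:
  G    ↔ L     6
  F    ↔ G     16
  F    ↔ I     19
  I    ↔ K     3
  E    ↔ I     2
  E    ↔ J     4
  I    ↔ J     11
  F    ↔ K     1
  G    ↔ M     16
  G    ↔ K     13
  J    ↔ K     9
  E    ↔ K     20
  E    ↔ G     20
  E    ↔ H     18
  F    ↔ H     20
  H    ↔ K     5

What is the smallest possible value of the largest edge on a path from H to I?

5

Some routes from H to I:
H - E - J - I: max(18, 4, 11) = 18
H - E - J - K - I: max(18, 4, 9, 3) = 18
H - E - I: max(18, 2) = 18
H - K - J - E - I: max(5, 9, 4, 2) = 9
H - K - I: max(5, 3) = 5
H - K - J - I: max(5, 9, 11) = 11
Smallest bottleneck: 5.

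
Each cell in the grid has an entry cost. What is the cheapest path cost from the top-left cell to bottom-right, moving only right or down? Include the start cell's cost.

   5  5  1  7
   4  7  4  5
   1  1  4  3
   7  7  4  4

Best path: (0,0)→(1,0)→(2,0)→(2,1)→(2,2)→(2,3)→(3,3)
Cost: 5 + 4 + 1 + 1 + 4 + 3 + 4 = 22
(Top row then right column would cost 30.)

22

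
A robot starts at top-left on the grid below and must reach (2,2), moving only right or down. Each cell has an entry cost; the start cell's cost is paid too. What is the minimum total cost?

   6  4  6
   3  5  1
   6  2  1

16

Cheapest: (0,0)→(1,0)→(1,1)→(1,2)→(2,2)
  6 + 3 + 5 + 1 + 1 = 16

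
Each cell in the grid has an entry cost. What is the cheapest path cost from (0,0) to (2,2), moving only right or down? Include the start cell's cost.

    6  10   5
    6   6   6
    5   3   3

One optimal route is [0,0] → [1,0] → [2,0] → [2,1] → [2,2].
Its cost is 6 + 6 + 5 + 3 + 3 = 23.
For comparison, the top-then-right route costs 30.

23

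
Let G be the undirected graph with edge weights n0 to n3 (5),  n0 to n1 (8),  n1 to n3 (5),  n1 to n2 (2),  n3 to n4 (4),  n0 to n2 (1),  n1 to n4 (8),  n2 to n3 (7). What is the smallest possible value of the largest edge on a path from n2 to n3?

5

A few of the n2→n3 routes:
n2 → n1 → n0 → n3: max(2, 8, 5) = 8
n2 → n3: max(7) = 7
n2 → n1 → n3: max(2, 5) = 5
n2 → n0 → n3: max(1, 5) = 5
n2 → n1 → n4 → n3: max(2, 8, 4) = 8
The minimum achievable maximum is 5.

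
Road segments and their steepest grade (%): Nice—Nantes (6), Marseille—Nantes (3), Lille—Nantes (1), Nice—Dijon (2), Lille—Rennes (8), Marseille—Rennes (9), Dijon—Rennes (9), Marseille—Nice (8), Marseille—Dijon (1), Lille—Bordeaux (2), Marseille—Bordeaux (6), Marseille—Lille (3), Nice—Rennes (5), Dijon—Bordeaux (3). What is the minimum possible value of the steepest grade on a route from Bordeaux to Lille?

2

Comparing a few candidate routes:
Bordeaux - Dijon - Marseille - Lille: max(3, 1, 3) = 3
Bordeaux - Lille: max(2) = 2
Bordeaux - Dijon - Marseille - Nantes - Lille: max(3, 1, 3, 1) = 3
The minimum achievable maximum is 2%.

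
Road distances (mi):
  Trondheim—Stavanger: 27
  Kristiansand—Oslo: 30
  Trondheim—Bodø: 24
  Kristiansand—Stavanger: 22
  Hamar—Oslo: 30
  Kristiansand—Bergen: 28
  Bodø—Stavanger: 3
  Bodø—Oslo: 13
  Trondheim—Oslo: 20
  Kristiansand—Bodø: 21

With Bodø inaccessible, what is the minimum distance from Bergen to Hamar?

88

Candidate routes:
Bergen→Kristiansand→Oslo→Hamar: 28 + 30 + 30 = 88
Bergen→Kristiansand→Stavanger→Trondheim→Oslo→Hamar: 28 + 22 + 27 + 20 + 30 = 127
Shortest: 88 mi.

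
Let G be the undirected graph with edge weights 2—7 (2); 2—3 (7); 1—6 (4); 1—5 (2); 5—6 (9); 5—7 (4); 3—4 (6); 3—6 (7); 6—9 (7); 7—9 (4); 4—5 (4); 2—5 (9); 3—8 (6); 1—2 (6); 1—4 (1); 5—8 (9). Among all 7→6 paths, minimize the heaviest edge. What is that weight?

4

Comparing a few candidate routes:
7-2-1-6: max(2, 6, 4) = 6
7-5-1-6: max(4, 2, 4) = 4
7-2-1-5-4-3-6: max(2, 6, 2, 4, 6, 7) = 7
7-2-1-4-3-6: max(2, 6, 1, 6, 7) = 7
7-5-4-1-6: max(4, 4, 1, 4) = 4
Smallest bottleneck: 4.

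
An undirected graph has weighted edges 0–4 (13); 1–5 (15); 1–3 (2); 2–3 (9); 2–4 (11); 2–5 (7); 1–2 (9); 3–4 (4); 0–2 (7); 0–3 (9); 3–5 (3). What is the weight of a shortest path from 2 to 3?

Comparing a few candidate routes:
2 - 1 - 3: 9 + 2 = 11
2 - 5 - 3: 7 + 3 = 10
2 - 4 - 3: 11 + 4 = 15
2 - 3: 9
Best route has total 9.

9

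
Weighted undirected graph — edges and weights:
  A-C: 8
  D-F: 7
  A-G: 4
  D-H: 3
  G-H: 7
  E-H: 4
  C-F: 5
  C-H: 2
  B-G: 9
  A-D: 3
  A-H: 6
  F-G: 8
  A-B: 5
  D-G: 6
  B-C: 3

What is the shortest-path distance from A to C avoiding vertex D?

Some routes from A to C avoiding D:
A - G - B - C: 4 + 9 + 3 = 16
A - B - C: 5 + 3 = 8
A - G - H - C: 4 + 7 + 2 = 13
A - H - C: 6 + 2 = 8
A - C: 8
A - G - F - C: 4 + 8 + 5 = 17
The minimum is 8.

8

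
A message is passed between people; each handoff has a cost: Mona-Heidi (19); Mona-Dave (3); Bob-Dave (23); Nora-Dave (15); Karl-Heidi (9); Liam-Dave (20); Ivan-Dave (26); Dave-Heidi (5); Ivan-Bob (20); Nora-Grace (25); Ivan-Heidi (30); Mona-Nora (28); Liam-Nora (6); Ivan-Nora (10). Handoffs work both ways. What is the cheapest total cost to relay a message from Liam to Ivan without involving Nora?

Paths from Liam to Ivan avoiding Nora:
Liam-Dave-Ivan: 20 + 26 = 46
Liam-Dave-Mona-Heidi-Ivan: 20 + 3 + 19 + 30 = 72
Liam-Dave-Heidi-Ivan: 20 + 5 + 30 = 55
Liam-Dave-Bob-Ivan: 20 + 23 + 20 = 63
The minimum is 46.

46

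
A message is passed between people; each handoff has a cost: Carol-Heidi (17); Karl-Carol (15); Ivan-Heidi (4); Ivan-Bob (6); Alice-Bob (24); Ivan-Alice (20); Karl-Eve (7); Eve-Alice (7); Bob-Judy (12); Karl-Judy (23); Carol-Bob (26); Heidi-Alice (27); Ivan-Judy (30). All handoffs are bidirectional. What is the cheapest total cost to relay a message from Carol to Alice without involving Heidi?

29

Comparing a few candidate routes:
Carol - Bob - Ivan - Alice: 26 + 6 + 20 = 52
Carol - Karl - Eve - Alice: 15 + 7 + 7 = 29
Carol - Karl - Judy - Bob - Alice: 15 + 23 + 12 + 24 = 74
Carol - Bob - Alice: 26 + 24 = 50
Best route has total 29.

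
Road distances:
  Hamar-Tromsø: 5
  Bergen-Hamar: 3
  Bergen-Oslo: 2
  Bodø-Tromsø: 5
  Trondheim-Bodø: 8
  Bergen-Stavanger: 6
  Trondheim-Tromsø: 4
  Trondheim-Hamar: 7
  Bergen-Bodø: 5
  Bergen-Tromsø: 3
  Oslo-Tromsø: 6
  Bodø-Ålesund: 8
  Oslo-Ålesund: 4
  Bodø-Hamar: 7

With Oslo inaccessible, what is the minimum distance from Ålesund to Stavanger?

19

Checking several routes:
Ålesund - Bodø - Bergen - Stavanger: 8 + 5 + 6 = 19
Ålesund - Bodø - Tromsø - Hamar - Bergen - Stavanger: 8 + 5 + 5 + 3 + 6 = 27
Ålesund - Bodø - Hamar - Bergen - Stavanger: 8 + 7 + 3 + 6 = 24
Ålesund - Bodø - Tromsø - Bergen - Stavanger: 8 + 5 + 3 + 6 = 22
Ålesund - Bodø - Hamar - Tromsø - Bergen - Stavanger: 8 + 7 + 5 + 3 + 6 = 29
Ålesund - Bodø - Trondheim - Tromsø - Bergen - Stavanger: 8 + 8 + 4 + 3 + 6 = 29
The minimum is 19.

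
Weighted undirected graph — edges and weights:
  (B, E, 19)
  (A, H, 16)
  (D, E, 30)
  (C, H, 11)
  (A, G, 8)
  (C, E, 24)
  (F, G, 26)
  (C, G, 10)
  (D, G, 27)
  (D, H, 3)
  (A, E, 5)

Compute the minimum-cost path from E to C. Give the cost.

Checking several routes:
E -> A -> G -> C: 5 + 8 + 10 = 23
E -> C: 24
E -> D -> H -> C: 30 + 3 + 11 = 44
E -> A -> H -> C: 5 + 16 + 11 = 32
Best route has total 23.

23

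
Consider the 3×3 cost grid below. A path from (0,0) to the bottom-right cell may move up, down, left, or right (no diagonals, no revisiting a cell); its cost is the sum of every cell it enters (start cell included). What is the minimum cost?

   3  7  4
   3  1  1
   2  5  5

13

Path r0c0 -> r1c0 -> r1c1 -> r1c2 -> r2c2: 3 + 3 + 1 + 1 + 5 = 13.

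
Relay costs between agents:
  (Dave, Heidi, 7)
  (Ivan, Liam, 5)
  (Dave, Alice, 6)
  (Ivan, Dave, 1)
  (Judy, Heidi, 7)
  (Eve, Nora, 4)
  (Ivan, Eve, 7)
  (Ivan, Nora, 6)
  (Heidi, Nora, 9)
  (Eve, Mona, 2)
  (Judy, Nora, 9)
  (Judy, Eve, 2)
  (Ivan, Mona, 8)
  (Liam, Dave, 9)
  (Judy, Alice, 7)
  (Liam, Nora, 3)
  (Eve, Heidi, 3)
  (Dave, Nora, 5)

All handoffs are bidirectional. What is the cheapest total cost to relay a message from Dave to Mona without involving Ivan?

A few of the Dave→Mona routes:
Dave-Heidi-Eve-Mona: 7 + 3 + 2 = 12
Dave-Nora-Eve-Mona: 5 + 4 + 2 = 11
Dave-Alice-Judy-Eve-Mona: 6 + 7 + 2 + 2 = 17
The minimum is 11.

11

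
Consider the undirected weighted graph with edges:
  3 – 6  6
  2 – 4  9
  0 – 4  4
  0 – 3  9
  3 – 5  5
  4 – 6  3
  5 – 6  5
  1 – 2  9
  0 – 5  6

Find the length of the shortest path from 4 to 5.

8

Checking several routes:
4 → 0 → 3 → 5: 4 + 9 + 5 = 18
4 → 6 → 3 → 0 → 5: 3 + 6 + 9 + 6 = 24
4 → 6 → 5: 3 + 5 = 8
4 → 0 → 5: 4 + 6 = 10
4 → 6 → 3 → 5: 3 + 6 + 5 = 14
Best route has total 8.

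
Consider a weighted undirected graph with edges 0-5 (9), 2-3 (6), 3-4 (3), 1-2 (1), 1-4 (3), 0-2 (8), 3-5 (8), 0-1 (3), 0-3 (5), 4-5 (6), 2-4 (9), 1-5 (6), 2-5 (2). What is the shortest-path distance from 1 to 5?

Comparing a few candidate routes:
1 → 2 → 5: 1 + 2 = 3
1 → 5: 6
1 → 4 → 5: 3 + 6 = 9
Shortest: 3.

3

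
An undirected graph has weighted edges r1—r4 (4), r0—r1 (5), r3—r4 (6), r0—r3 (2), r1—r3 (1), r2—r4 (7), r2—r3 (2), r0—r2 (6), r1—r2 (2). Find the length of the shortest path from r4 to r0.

7

Comparing a few candidate routes:
r4 -> r1 -> r2 -> r3 -> r0: 4 + 2 + 2 + 2 = 10
r4 -> r1 -> r3 -> r0: 4 + 1 + 2 = 7
r4 -> r3 -> r0: 6 + 2 = 8
r4 -> r2 -> r3 -> r0: 7 + 2 + 2 = 11
r4 -> r3 -> r1 -> r0: 6 + 1 + 5 = 12
r4 -> r1 -> r0: 4 + 5 = 9
Shortest: 7.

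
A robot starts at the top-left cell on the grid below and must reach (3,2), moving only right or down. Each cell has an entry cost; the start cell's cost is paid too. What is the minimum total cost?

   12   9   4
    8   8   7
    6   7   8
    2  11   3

42

Best path: [0,0] -> [1,0] -> [2,0] -> [3,0] -> [3,1] -> [3,2]
Cost: 12 + 8 + 6 + 2 + 11 + 3 = 42
(Top row then right column would cost 43.)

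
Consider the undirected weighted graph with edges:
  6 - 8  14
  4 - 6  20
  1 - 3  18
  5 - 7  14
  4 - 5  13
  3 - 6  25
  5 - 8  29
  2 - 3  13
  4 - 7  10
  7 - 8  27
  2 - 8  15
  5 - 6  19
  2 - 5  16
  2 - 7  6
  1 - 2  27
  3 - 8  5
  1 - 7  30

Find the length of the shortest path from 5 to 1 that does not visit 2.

Comparing a few candidate routes:
5 -> 8 -> 3 -> 1: 29 + 5 + 18 = 52
5 -> 4 -> 7 -> 1: 13 + 10 + 30 = 53
5 -> 6 -> 3 -> 1: 19 + 25 + 18 = 62
5 -> 6 -> 8 -> 3 -> 1: 19 + 14 + 5 + 18 = 56
5 -> 7 -> 1: 14 + 30 = 44
The minimum is 44.

44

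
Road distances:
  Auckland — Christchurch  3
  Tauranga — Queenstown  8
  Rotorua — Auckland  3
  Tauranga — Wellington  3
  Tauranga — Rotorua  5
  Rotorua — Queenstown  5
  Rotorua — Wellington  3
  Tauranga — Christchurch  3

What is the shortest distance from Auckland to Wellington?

Checking several routes:
Auckland → Christchurch → Tauranga → Wellington: 3 + 3 + 3 = 9
Auckland → Rotorua → Wellington: 3 + 3 = 6
Auckland → Christchurch → Tauranga → Rotorua → Wellington: 3 + 3 + 5 + 3 = 14
Auckland → Rotorua → Queenstown → Tauranga → Wellington: 3 + 5 + 8 + 3 = 19
Auckland → Rotorua → Tauranga → Wellington: 3 + 5 + 3 = 11
Shortest: 6.

6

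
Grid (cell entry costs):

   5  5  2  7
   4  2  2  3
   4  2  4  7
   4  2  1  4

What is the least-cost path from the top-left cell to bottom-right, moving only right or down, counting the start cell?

Cheapest: (0,0) (1,0) (1,1) (2,1) (3,1) (3,2) (3,3)
  5 + 4 + 2 + 2 + 2 + 1 + 4 = 20

20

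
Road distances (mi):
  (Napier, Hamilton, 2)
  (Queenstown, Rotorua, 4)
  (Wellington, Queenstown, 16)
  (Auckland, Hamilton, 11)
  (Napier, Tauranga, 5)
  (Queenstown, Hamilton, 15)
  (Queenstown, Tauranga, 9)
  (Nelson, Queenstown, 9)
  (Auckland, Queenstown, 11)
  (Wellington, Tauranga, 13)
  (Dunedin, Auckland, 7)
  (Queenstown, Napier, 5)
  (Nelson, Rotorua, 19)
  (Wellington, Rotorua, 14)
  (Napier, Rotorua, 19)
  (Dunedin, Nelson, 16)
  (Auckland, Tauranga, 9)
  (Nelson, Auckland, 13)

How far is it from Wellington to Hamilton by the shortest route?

Some routes from Wellington to Hamilton:
Wellington→Queenstown→Hamilton: 16 + 15 = 31
Wellington→Tauranga→Napier→Hamilton: 13 + 5 + 2 = 20
Wellington→Tauranga→Queenstown→Napier→Hamilton: 13 + 9 + 5 + 2 = 29
Wellington→Rotorua→Queenstown→Napier→Hamilton: 14 + 4 + 5 + 2 = 25
Wellington→Queenstown→Napier→Hamilton: 16 + 5 + 2 = 23
Wellington→Queenstown→Tauranga→Napier→Hamilton: 16 + 9 + 5 + 2 = 32
Best route has total 20 mi.

20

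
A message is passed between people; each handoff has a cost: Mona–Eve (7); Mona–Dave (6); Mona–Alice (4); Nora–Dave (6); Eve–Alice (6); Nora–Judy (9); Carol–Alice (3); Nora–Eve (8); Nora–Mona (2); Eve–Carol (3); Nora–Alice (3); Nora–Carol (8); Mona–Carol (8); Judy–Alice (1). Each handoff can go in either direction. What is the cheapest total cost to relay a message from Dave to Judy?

10

Some routes from Dave to Judy:
Dave -> Mona -> Nora -> Alice -> Judy: 6 + 2 + 3 + 1 = 12
Dave -> Mona -> Alice -> Judy: 6 + 4 + 1 = 11
Dave -> Nora -> Alice -> Judy: 6 + 3 + 1 = 10
Dave -> Nora -> Mona -> Alice -> Judy: 6 + 2 + 4 + 1 = 13
Dave -> Nora -> Judy: 6 + 9 = 15
Shortest: 10.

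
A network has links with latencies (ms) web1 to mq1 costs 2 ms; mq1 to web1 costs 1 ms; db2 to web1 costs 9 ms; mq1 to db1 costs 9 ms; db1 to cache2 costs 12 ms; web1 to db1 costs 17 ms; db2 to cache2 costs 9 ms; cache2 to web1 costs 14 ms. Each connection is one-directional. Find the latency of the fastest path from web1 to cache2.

23

Paths from web1 to cache2:
web1 -> db1 -> cache2: 17 + 12 = 29
web1 -> mq1 -> db1 -> cache2: 2 + 9 + 12 = 23
Best route has total 23 ms.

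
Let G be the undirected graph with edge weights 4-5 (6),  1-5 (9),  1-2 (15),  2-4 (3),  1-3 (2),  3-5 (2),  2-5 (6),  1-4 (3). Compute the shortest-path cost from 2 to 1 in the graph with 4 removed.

10

Paths from 2 to 1 avoiding 4:
2 → 5 → 3 → 1: 6 + 2 + 2 = 10
2 → 1: 15
2 → 5 → 1: 6 + 9 = 15
Shortest: 10.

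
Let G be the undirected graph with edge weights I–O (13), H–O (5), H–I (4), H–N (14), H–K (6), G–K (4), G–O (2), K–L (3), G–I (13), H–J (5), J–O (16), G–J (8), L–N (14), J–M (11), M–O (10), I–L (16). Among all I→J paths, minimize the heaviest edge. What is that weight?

Comparing a few candidate routes:
I-H-K-G-J: max(4, 6, 4, 8) = 8
I-H-J: max(4, 5) = 5
I-H-O-G-J: max(4, 5, 2, 8) = 8
I-H-K-G-O-M-J: max(4, 6, 4, 2, 10, 11) = 11
Smallest bottleneck: 5.

5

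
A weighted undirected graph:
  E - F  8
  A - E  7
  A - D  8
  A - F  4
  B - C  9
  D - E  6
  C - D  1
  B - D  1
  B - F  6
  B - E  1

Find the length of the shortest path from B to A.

Checking several routes:
B → E → A: 1 + 7 = 8
B → E → F → A: 1 + 8 + 4 = 13
B → D → A: 1 + 8 = 9
B → F → A: 6 + 4 = 10
The minimum is 8.

8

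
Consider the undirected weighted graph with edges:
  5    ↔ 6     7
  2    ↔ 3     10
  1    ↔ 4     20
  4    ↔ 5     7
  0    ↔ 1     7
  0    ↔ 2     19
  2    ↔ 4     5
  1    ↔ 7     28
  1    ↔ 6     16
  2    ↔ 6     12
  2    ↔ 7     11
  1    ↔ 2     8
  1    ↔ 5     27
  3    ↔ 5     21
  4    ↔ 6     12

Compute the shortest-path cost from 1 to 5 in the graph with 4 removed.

A few of the 1→5 routes:
1 - 6 - 5: 16 + 7 = 23
1 - 2 - 6 - 5: 8 + 12 + 7 = 27
1 - 5: 27
Shortest: 23.

23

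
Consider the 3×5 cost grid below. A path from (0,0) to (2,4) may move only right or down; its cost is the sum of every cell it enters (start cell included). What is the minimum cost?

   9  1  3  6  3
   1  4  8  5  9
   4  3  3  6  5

31

Take r0c0→r0c1→r1c1→r2c1→r2c2→r2c3→r2c4 for a total of 9 + 1 + 4 + 3 + 3 + 6 + 5 = 31.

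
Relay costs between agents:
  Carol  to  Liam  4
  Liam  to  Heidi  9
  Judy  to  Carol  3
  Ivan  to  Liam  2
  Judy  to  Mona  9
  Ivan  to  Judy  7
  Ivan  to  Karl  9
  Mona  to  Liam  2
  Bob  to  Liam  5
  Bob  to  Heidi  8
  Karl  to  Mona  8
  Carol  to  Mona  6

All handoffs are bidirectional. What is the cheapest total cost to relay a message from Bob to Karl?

Checking several routes:
Bob → Liam → Carol → Mona → Karl: 5 + 4 + 6 + 8 = 23
Bob → Liam → Ivan → Karl: 5 + 2 + 9 = 16
Bob → Heidi → Liam → Mona → Karl: 8 + 9 + 2 + 8 = 27
Bob → Liam → Mona → Karl: 5 + 2 + 8 = 15
Shortest: 15.

15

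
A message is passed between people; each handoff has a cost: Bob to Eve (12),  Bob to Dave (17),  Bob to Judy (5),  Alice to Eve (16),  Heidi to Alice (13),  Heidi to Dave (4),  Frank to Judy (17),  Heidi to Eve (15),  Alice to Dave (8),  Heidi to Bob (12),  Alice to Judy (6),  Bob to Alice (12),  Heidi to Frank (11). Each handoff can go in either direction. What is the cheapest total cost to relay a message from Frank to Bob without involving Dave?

Checking several routes:
Frank -> Heidi -> Alice -> Judy -> Bob: 11 + 13 + 6 + 5 = 35
Frank -> Judy -> Alice -> Bob: 17 + 6 + 12 = 35
Frank -> Judy -> Bob: 17 + 5 = 22
Frank -> Heidi -> Bob: 11 + 12 = 23
The minimum is 22.

22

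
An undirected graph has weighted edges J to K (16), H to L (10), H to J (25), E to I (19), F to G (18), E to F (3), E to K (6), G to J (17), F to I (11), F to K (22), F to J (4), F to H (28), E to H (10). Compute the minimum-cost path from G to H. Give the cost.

31

A few of the G→H routes:
G→J→H: 17 + 25 = 42
G→J→F→E→H: 17 + 4 + 3 + 10 = 34
G→F→H: 18 + 28 = 46
G→F→E→H: 18 + 3 + 10 = 31
Best route has total 31.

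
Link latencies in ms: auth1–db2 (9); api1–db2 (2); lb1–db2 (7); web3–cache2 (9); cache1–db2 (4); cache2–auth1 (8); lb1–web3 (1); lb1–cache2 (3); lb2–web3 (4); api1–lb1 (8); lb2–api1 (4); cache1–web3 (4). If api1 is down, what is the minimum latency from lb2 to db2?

12

Routes from lb2 to db2 avoiding api1:
lb2 -> web3 -> lb1 -> db2: 4 + 1 + 7 = 12
lb2 -> web3 -> cache1 -> db2: 4 + 4 + 4 = 12
lb2 -> web3 -> lb1 -> cache2 -> auth1 -> db2: 4 + 1 + 3 + 8 + 9 = 25
lb2 -> web3 -> cache2 -> lb1 -> db2: 4 + 9 + 3 + 7 = 23
lb2 -> web3 -> cache2 -> auth1 -> db2: 4 + 9 + 8 + 9 = 30
The minimum is 12 ms.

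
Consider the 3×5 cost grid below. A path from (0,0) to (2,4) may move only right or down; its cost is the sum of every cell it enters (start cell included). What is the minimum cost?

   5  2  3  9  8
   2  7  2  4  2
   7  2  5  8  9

Best path: (0,0) → (0,1) → (0,2) → (1,2) → (1,3) → (1,4) → (2,4)
Cost: 5 + 2 + 3 + 2 + 4 + 2 + 9 = 27

27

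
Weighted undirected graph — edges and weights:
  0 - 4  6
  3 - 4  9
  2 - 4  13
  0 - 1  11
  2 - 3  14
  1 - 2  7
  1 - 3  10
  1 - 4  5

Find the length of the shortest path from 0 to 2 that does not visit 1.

19

Routes from 0 to 2 avoiding 1:
0 -> 4 -> 3 -> 2: 6 + 9 + 14 = 29
0 -> 4 -> 2: 6 + 13 = 19
Best route has total 19.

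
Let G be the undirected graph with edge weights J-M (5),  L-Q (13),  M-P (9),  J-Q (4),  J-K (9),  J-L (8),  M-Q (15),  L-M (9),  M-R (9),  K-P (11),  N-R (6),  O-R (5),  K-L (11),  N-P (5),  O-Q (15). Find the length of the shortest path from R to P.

11

Some routes from R to P:
R → O → Q → M → P: 5 + 15 + 15 + 9 = 44
R → M → J → K → P: 9 + 5 + 9 + 11 = 34
R → N → P: 6 + 5 = 11
R → M → P: 9 + 9 = 18
R → M → L → K → P: 9 + 9 + 11 + 11 = 40
R → O → Q → J → M → P: 5 + 15 + 4 + 5 + 9 = 38
The minimum is 11.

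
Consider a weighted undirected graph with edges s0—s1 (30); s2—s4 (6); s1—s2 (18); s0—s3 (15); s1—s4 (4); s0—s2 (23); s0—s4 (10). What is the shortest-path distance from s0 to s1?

Candidate routes:
s0 -> s2 -> s4 -> s1: 23 + 6 + 4 = 33
s0 -> s2 -> s1: 23 + 18 = 41
s0 -> s4 -> s1: 10 + 4 = 14
s0 -> s1: 30
s0 -> s4 -> s2 -> s1: 10 + 6 + 18 = 34
The minimum is 14.

14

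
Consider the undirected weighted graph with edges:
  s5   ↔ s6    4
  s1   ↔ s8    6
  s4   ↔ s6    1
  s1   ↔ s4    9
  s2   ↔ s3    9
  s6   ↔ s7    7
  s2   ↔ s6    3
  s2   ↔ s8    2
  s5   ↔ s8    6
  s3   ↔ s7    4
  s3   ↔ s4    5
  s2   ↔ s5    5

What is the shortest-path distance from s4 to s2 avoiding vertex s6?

14

Routes from s4 to s2 avoiding s6:
s4 - s1 - s8 - s5 - s2: 9 + 6 + 6 + 5 = 26
s4 - s3 - s2: 5 + 9 = 14
s4 - s1 - s8 - s2: 9 + 6 + 2 = 17
Best route has total 14.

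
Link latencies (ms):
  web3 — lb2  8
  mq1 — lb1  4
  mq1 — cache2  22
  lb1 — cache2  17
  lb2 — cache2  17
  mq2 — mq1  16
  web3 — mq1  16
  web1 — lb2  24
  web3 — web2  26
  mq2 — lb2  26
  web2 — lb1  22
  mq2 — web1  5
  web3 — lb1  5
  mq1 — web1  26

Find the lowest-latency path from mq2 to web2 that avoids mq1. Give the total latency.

60

Some routes from mq2 to web2 avoiding mq1:
mq2 → web1 → lb2 → web3 → web2: 5 + 24 + 8 + 26 = 63
mq2 → lb2 → web3 → web2: 26 + 8 + 26 = 60
mq2 → lb2 → web3 → lb1 → web2: 26 + 8 + 5 + 22 = 61
The minimum is 60 ms.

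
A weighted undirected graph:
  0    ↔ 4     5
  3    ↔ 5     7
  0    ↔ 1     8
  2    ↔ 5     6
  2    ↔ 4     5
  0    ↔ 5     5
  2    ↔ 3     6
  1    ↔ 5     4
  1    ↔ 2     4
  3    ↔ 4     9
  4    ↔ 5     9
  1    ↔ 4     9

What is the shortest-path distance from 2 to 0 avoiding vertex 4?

11

Some routes from 2 to 0 avoiding 4:
2→5→0: 6 + 5 = 11
2→1→5→0: 4 + 4 + 5 = 13
2→1→0: 4 + 8 = 12
2→5→1→0: 6 + 4 + 8 = 18
The minimum is 11.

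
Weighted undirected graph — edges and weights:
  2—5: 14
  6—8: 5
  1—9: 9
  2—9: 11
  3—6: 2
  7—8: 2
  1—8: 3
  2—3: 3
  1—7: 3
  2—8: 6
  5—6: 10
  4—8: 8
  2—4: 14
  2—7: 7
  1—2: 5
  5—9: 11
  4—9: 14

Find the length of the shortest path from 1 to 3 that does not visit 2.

Comparing a few candidate routes:
1→8→4→9→5→6→3: 3 + 8 + 14 + 11 + 10 + 2 = 48
1→9→5→6→3: 9 + 11 + 10 + 2 = 32
1→7→8→6→3: 3 + 2 + 5 + 2 = 12
1→8→6→3: 3 + 5 + 2 = 10
1→9→4→8→6→3: 9 + 14 + 8 + 5 + 2 = 38
Best route has total 10.

10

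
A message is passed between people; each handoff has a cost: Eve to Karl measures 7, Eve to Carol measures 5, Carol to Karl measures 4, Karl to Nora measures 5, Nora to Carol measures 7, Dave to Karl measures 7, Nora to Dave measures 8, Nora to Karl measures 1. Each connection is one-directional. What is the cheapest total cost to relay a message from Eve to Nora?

Routes from Eve to Nora:
Eve - Karl - Nora: 7 + 5 = 12
Eve - Carol - Karl - Nora: 5 + 4 + 5 = 14
The minimum is 12.

12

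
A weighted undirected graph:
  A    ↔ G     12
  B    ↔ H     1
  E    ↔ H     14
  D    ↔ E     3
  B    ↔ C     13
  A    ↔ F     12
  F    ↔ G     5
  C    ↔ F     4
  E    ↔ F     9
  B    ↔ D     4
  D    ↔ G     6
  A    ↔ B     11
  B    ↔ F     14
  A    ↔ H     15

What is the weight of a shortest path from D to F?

Checking several routes:
D-B-F: 4 + 14 = 18
D-E-F: 3 + 9 = 12
D-G-F: 6 + 5 = 11
D-B-C-F: 4 + 13 + 4 = 21
Best route has total 11.

11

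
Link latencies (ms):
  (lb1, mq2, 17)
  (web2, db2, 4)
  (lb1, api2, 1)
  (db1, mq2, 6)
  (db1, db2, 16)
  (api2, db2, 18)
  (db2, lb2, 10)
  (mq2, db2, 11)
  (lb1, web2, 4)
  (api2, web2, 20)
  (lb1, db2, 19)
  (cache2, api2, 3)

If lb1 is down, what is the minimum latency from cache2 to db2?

21

Paths from cache2 to db2 avoiding lb1:
cache2→api2→web2→db2: 3 + 20 + 4 = 27
cache2→api2→db2: 3 + 18 = 21
Shortest: 21 ms.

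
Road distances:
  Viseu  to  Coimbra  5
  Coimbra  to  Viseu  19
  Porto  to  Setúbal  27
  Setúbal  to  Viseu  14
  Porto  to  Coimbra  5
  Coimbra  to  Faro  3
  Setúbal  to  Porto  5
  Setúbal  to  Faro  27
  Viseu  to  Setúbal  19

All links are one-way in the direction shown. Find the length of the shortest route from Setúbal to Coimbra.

Paths from Setúbal to Coimbra:
Setúbal → Porto → Coimbra: 5 + 5 = 10
Setúbal → Viseu → Coimbra: 14 + 5 = 19
The minimum is 10.

10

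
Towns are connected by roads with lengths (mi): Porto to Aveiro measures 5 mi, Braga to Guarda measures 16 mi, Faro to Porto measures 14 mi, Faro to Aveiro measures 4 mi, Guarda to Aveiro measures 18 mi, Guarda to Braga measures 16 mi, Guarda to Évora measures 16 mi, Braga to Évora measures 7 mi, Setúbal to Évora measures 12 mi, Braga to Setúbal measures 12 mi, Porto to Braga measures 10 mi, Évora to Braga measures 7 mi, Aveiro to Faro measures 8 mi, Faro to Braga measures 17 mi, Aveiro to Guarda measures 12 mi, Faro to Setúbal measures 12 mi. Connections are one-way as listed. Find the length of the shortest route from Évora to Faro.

49

Routes from Évora to Faro:
Évora-Braga-Guarda-Aveiro-Faro: 7 + 16 + 18 + 8 = 49
Shortest: 49 mi.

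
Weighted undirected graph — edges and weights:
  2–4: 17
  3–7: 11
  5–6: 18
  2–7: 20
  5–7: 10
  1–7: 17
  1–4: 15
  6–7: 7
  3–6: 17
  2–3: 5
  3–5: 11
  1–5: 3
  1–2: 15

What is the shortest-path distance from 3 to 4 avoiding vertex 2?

Checking several routes:
3 → 6 → 7 → 5 → 1 → 4: 17 + 7 + 10 + 3 + 15 = 52
3 → 6 → 5 → 1 → 4: 17 + 18 + 3 + 15 = 53
3 → 7 → 5 → 1 → 4: 11 + 10 + 3 + 15 = 39
3 → 5 → 1 → 4: 11 + 3 + 15 = 29
3 → 7 → 1 → 4: 11 + 17 + 15 = 43
Best route has total 29.

29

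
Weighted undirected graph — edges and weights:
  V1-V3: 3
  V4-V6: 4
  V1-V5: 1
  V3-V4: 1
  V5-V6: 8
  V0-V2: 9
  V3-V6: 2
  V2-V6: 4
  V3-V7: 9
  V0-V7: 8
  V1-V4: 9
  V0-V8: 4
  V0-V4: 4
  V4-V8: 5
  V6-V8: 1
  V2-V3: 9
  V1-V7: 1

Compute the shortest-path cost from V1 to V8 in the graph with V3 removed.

10

A few of the V1→V8 routes:
V1 -> V7 -> V0 -> V8: 1 + 8 + 4 = 13
V1 -> V4 -> V8: 9 + 5 = 14
V1 -> V4 -> V6 -> V8: 9 + 4 + 1 = 14
V1 -> V5 -> V6 -> V8: 1 + 8 + 1 = 10
V1 -> V4 -> V0 -> V8: 9 + 4 + 4 = 17
Best route has total 10.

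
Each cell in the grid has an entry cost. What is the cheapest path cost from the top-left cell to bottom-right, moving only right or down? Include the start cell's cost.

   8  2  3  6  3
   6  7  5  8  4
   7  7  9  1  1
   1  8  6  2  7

Path [0,0] [0,1] [0,2] [0,3] [0,4] [1,4] [2,4] [3,4]: 8 + 2 + 3 + 6 + 3 + 4 + 1 + 7 = 34.

34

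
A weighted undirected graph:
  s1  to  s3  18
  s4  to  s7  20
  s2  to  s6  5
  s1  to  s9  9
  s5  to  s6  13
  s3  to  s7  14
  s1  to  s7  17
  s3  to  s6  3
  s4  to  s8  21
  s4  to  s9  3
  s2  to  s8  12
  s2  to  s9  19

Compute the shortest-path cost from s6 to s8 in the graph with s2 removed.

54

Paths from s6 to s8 avoiding s2:
s6 - s3 - s7 - s1 - s9 - s4 - s8: 3 + 14 + 17 + 9 + 3 + 21 = 67
s6 - s3 - s1 - s9 - s4 - s8: 3 + 18 + 9 + 3 + 21 = 54
s6 - s3 - s1 - s7 - s4 - s8: 3 + 18 + 17 + 20 + 21 = 79
s6 - s3 - s7 - s4 - s8: 3 + 14 + 20 + 21 = 58
The minimum is 54.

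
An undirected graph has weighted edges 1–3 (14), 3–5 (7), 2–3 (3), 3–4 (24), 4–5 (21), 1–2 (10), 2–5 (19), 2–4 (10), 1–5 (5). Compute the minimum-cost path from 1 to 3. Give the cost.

12

Comparing a few candidate routes:
1→2→5→3: 10 + 19 + 7 = 36
1→2→3: 10 + 3 = 13
1→3: 14
1→5→3: 5 + 7 = 12
1→5→2→3: 5 + 19 + 3 = 27
The minimum is 12.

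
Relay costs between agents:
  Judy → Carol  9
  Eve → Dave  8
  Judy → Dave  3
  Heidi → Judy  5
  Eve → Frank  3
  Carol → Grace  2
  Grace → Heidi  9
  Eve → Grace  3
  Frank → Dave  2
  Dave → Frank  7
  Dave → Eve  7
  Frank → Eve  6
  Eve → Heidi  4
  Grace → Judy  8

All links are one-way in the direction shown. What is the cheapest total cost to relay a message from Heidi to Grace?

16

Routes from Heidi to Grace:
Heidi - Judy - Carol - Grace: 5 + 9 + 2 = 16
Heidi - Judy - Dave - Eve - Grace: 5 + 3 + 7 + 3 = 18
Heidi - Judy - Dave - Frank - Eve - Grace: 5 + 3 + 7 + 6 + 3 = 24
Shortest: 16.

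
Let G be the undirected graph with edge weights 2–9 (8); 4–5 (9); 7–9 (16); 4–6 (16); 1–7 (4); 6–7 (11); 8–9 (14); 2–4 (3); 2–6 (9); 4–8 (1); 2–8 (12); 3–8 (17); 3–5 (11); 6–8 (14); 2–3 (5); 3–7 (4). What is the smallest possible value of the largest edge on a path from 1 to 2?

5

Comparing a few candidate routes:
1→7→3→5→4→8→2: max(4, 4, 11, 9, 1, 12) = 12
1→7→3→2: max(4, 4, 5) = 5
1→7→3→5→4→2: max(4, 4, 11, 9, 3) = 11
1→7→6→2: max(4, 11, 9) = 11
Best route has worst link 5.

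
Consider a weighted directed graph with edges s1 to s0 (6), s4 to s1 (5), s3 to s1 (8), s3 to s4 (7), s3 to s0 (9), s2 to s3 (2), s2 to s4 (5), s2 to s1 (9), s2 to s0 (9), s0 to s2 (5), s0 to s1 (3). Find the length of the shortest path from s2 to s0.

9

Comparing a few candidate routes:
s2 -> s1 -> s0: 9 + 6 = 15
s2 -> s0: 9
s2 -> s3 -> s1 -> s0: 2 + 8 + 6 = 16
s2 -> s4 -> s1 -> s0: 5 + 5 + 6 = 16
s2 -> s3 -> s0: 2 + 9 = 11
Shortest: 9.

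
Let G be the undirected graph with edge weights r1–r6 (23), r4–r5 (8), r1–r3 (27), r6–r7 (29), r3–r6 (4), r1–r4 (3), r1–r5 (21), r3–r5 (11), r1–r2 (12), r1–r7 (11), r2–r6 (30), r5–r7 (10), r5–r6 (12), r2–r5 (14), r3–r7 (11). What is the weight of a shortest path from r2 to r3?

A few of the r2→r3 routes:
r2-r5-r3: 14 + 11 = 25
r2-r1-r4-r5-r3: 12 + 3 + 8 + 11 = 34
r2-r6-r3: 30 + 4 = 34
r2-r5-r6-r3: 14 + 12 + 4 = 30
r2-r1-r7-r3: 12 + 11 + 11 = 34
Best route has total 25.

25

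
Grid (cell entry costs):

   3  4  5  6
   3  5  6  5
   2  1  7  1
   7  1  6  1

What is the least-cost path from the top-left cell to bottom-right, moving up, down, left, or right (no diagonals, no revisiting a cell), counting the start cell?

Cheapest: [0,0] -> [1,0] -> [2,0] -> [2,1] -> [3,1] -> [3,2] -> [3,3]
  3 + 3 + 2 + 1 + 1 + 6 + 1 = 17

17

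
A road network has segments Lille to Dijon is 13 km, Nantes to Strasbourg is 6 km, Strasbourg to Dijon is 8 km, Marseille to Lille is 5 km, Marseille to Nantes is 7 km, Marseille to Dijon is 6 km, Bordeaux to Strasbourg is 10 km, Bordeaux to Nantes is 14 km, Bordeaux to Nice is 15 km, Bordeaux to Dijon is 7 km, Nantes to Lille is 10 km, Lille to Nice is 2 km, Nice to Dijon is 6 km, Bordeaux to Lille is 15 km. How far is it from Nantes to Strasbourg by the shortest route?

6

A few of the Nantes→Strasbourg routes:
Nantes→Strasbourg: 6
Nantes→Marseille→Lille→Nice→Dijon→Strasbourg: 7 + 5 + 2 + 6 + 8 = 28
Nantes→Lille→Nice→Dijon→Strasbourg: 10 + 2 + 6 + 8 = 26
Nantes→Bordeaux→Strasbourg: 14 + 10 = 24
Nantes→Marseille→Dijon→Strasbourg: 7 + 6 + 8 = 21
The minimum is 6 km.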